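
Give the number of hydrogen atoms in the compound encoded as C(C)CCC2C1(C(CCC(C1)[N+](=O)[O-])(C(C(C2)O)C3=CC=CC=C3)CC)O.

Hydrogens are implicit in SMILES; fill each atom to its normal valence:
  8 × C: 2 H each → 16
  5 × C (aromatic): 1 H each → 5
  4 × C: 1 H each → 4
  2 × C: 3 H each → 6
  2 × C: no H
  2 × O: 1 H each → 2
  1 × C (aromatic): no H
  1 × N (charge +1): no H
  1 × O: no H
  1 × O (charge -1): no H
  Total hydrogens = 33.

33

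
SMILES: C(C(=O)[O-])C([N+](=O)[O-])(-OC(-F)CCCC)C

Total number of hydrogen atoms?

15

Hydrogens are implicit in SMILES; fill each atom to its normal valence:
  4 × C: 2 H each → 8
  3 × O: no H
  2 × C: 3 H each → 6
  2 × C: no H
  2 × O (charge -1): no H
  1 × C: 1 H
  1 × F: no H
  1 × N (charge +1): no H
  Total hydrogens = 15.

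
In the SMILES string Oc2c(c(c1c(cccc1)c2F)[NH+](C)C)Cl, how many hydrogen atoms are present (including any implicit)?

12

Hydrogens are implicit in SMILES; fill each atom to its normal valence:
  6 × C (aromatic): no H
  4 × C (aromatic): 1 H each → 4
  2 × C: 3 H each → 6
  1 × Cl: no H
  1 × F: no H
  1 × N (charge +1): 1 H
  1 × O: 1 H
  Total hydrogens = 12.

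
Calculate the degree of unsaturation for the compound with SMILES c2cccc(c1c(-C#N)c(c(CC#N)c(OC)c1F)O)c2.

Molecular formula from the SMILES: C16H11FN2O2.
DoU = (2C + 2 + N − H − X)/2 = (2·16 + 2 + 2 − 11 − 1)/2 = 24/2 = 12.
(Structurally: 2 ring(s) + 10 π bond(s) = 12.)

12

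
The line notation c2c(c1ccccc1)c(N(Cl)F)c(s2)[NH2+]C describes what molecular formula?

C11H11ClFN2S+

Heavy atoms from the SMILES: 11 C, 1 Cl, 1 F, 2 N, 1 S.
Implicit hydrogens by atom environment:
  6 × C (aromatic): 1 H each → 6
  4 × C (aromatic): no H
  1 × C: 3 H
  1 × Cl: no H
  1 × F: no H
  1 × N (charge +1): 2 H
  1 × N: no H
  1 × S (aromatic): no H
  Total hydrogens = 11.
Net charge +1.
Molecular formula: C11H11ClFN2S+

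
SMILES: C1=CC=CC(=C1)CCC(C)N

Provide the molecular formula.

Heavy atoms from the SMILES: 10 C, 1 N.
Implicit hydrogens by atom environment:
  5 × C (aromatic): 1 H each → 5
  2 × C: 2 H each → 4
  1 × C: 3 H
  1 × C: 1 H
  1 × C (aromatic): no H
  1 × N: 2 H
  Total hydrogens = 15.
Molecular formula: C10H15N

C10H15N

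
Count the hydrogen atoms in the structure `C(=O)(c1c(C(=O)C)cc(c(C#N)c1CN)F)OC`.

Hydrogens are implicit in SMILES; fill each atom to its normal valence:
  5 × C (aromatic): no H
  3 × C: no H
  3 × O: no H
  2 × C: 3 H each → 6
  1 × C: 2 H
  1 × C (aromatic): 1 H
  1 × F: no H
  1 × N: 2 H
  1 × N: no H
  Total hydrogens = 11.

11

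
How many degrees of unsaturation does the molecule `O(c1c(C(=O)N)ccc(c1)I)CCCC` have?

Molecular formula from the SMILES: C11H14INO2.
DoU = (2C + 2 + N − H − X)/2 = (2·11 + 2 + 1 − 14 − 1)/2 = 10/2 = 5.
(Structurally: 1 ring(s) + 4 π bond(s) = 5.)

5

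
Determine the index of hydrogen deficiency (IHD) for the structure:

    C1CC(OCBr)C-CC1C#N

Molecular formula from the SMILES: C8H12BrNO.
DoU = (2C + 2 + N − H − X)/2 = (2·8 + 2 + 1 − 12 − 1)/2 = 6/2 = 3.
(Structurally: 1 ring(s) + 2 π bond(s) = 3.)

3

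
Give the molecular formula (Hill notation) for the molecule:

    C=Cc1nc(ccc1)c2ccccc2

C13H11N

Heavy atoms from the SMILES: 13 C, 1 N.
Implicit hydrogens by atom environment:
  8 × C (aromatic): 1 H each → 8
  3 × C (aromatic): no H
  1 × C: 2 H
  1 × C: 1 H
  1 × N (aromatic): no H
  Total hydrogens = 11.
Molecular formula: C13H11N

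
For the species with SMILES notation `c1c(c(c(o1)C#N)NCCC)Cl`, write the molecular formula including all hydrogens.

Heavy atoms from the SMILES: 8 C, 1 Cl, 2 N, 1 O.
Implicit hydrogens by atom environment:
  3 × C (aromatic): no H
  2 × C: 2 H each → 4
  1 × C: 3 H
  1 × C (aromatic): 1 H
  1 × C: no H
  1 × Cl: no H
  1 × N: 1 H
  1 × N: no H
  1 × O (aromatic): no H
  Total hydrogens = 9.
Molecular formula: C8H9ClN2O

C8H9ClN2O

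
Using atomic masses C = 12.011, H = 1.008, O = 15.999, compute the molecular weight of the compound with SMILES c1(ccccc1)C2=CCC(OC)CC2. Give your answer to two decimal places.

Molecular formula: C13H16O.
M = 13×12.011 + 16×1.008 + 1×15.999 = 188.27 g/mol.

188.27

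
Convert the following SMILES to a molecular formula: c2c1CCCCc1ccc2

C10H12

Heavy atoms from the SMILES: 10 C.
Implicit hydrogens by atom environment:
  4 × C: 2 H each → 8
  4 × C (aromatic): 1 H each → 4
  2 × C (aromatic): no H
  Total hydrogens = 12.
Molecular formula: C10H12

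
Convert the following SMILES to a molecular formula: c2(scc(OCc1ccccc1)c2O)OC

C12H12O3S

Heavy atoms from the SMILES: 12 C, 3 O, 1 S.
Implicit hydrogens by atom environment:
  6 × C (aromatic): 1 H each → 6
  4 × C (aromatic): no H
  2 × O: no H
  1 × C: 3 H
  1 × C: 2 H
  1 × O: 1 H
  1 × S (aromatic): no H
  Total hydrogens = 12.
Molecular formula: C12H12O3S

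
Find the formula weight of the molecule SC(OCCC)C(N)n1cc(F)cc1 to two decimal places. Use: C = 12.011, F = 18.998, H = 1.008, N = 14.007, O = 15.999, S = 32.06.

Molecular formula: C9H15FN2OS.
M = 9×12.011 + 1×18.998 + 15×1.008 + 2×14.007 + 1×15.999 + 1×32.06 = 218.29 g/mol.

218.29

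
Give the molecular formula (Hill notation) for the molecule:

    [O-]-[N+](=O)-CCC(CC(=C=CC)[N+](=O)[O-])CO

C9H14N2O5

Heavy atoms from the SMILES: 9 C, 2 N, 5 O.
Implicit hydrogens by atom environment:
  4 × C: 2 H each → 8
  2 × C: 1 H each → 2
  2 × C: no H
  2 × N (charge +1): no H
  2 × O: no H
  2 × O (charge -1): no H
  1 × C: 3 H
  1 × O: 1 H
  Total hydrogens = 14.
Molecular formula: C9H14N2O5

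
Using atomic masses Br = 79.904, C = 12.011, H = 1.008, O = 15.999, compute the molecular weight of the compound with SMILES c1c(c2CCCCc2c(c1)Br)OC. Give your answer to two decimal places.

241.13

Molecular formula: C11H13BrO.
M = 1×79.904 + 11×12.011 + 13×1.008 + 1×15.999 = 241.13 g/mol.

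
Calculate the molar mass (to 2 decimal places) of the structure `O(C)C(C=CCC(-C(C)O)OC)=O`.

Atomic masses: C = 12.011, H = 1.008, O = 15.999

Molecular formula: C9H16O4.
M = 9×12.011 + 16×1.008 + 4×15.999 = 188.22 g/mol.

188.22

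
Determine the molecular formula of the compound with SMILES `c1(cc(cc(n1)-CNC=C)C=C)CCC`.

C13H18N2

Heavy atoms from the SMILES: 13 C, 2 N.
Implicit hydrogens by atom environment:
  5 × C: 2 H each → 10
  3 × C (aromatic): no H
  2 × C (aromatic): 1 H each → 2
  2 × C: 1 H each → 2
  1 × C: 3 H
  1 × N: 1 H
  1 × N (aromatic): no H
  Total hydrogens = 18.
Molecular formula: C13H18N2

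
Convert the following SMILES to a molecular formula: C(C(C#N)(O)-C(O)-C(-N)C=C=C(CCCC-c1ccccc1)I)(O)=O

Heavy atoms from the SMILES: 18 C, 1 I, 2 N, 4 O.
Implicit hydrogens by atom environment:
  5 × C (aromatic): 1 H each → 5
  5 × C: no H
  4 × C: 2 H each → 8
  3 × C: 1 H each → 3
  3 × O: 1 H each → 3
  1 × C (aromatic): no H
  1 × I: no H
  1 × N: 2 H
  1 × N: no H
  1 × O: no H
  Total hydrogens = 21.
Molecular formula: C18H21IN2O4

C18H21IN2O4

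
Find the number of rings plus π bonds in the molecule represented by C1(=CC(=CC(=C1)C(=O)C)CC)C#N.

7

Molecular formula from the SMILES: C11H11NO.
DoU = (2C + 2 + N − H − X)/2 = (2·11 + 2 + 1 − 11 − 0)/2 = 14/2 = 7.
(Structurally: 1 ring(s) + 6 π bond(s) = 7.)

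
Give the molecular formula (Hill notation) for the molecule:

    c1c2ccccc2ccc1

Heavy atoms from the SMILES: 10 C.
Implicit hydrogens by atom environment:
  8 × C (aromatic): 1 H each → 8
  2 × C (aromatic): no H
  Total hydrogens = 8.
Molecular formula: C10H8

C10H8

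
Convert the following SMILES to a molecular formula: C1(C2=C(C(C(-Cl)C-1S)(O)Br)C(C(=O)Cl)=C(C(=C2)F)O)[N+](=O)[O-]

C11H7BrCl2FNO5S

Heavy atoms from the SMILES: 1 Br, 11 C, 2 Cl, 1 F, 1 N, 5 O, 1 S.
Implicit hydrogens by atom environment:
  5 × C (aromatic): no H
  3 × C: 1 H each → 3
  2 × C: no H
  2 × Cl: no H
  2 × O: 1 H each → 2
  2 × O: no H
  1 × Br: no H
  1 × C (aromatic): 1 H
  1 × F: no H
  1 × N (charge +1): no H
  1 × O (charge -1): no H
  1 × S: 1 H
  Total hydrogens = 7.
Molecular formula: C11H7BrCl2FNO5S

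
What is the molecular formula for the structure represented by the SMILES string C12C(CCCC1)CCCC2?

Heavy atoms from the SMILES: 10 C.
Implicit hydrogens by atom environment:
  8 × C: 2 H each → 16
  2 × C: 1 H each → 2
  Total hydrogens = 18.
Molecular formula: C10H18

C10H18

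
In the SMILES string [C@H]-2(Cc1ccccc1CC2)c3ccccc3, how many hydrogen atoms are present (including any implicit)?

Hydrogens are implicit in SMILES; fill each atom to its normal valence:
  9 × C (aromatic): 1 H each → 9
  3 × C: 2 H each → 6
  3 × C (aromatic): no H
  1 × C: 1 H
  Total hydrogens = 16.

16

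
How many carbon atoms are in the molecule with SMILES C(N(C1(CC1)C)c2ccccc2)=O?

The symbol for carbon appears 11 times in the SMILES. Lowercase c denotes aromatic carbon and counts toward C.

11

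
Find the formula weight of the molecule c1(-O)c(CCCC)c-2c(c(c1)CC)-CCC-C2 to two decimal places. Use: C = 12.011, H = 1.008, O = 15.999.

232.37

Molecular formula: C16H24O.
M = 16×12.011 + 24×1.008 + 1×15.999 = 232.37 g/mol.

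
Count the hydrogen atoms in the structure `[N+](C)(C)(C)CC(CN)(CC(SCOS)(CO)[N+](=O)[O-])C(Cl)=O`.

23

Hydrogens are implicit in SMILES; fill each atom to its normal valence:
  5 × C: 2 H each → 10
  3 × C: 3 H each → 9
  3 × C: no H
  3 × O: no H
  2 × N (charge +1): no H
  1 × Cl: no H
  1 × N: 2 H
  1 × O: 1 H
  1 × O (charge -1): no H
  1 × S: 1 H
  1 × S: no H
  Total hydrogens = 23.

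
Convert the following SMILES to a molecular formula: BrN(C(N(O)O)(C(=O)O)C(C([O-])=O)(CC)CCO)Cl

C8H13BrClN2O7-

Heavy atoms from the SMILES: 1 Br, 8 C, 1 Cl, 2 N, 7 O.
Implicit hydrogens by atom environment:
  4 × C: no H
  4 × O: 1 H each → 4
  3 × C: 2 H each → 6
  2 × N: no H
  2 × O: no H
  1 × Br: no H
  1 × C: 3 H
  1 × Cl: no H
  1 × O (charge -1): no H
  Total hydrogens = 13.
Net charge -1.
Molecular formula: C8H13BrClN2O7-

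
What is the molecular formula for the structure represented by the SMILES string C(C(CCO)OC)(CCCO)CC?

C10H22O3

Heavy atoms from the SMILES: 10 C, 3 O.
Implicit hydrogens by atom environment:
  6 × C: 2 H each → 12
  2 × C: 3 H each → 6
  2 × C: 1 H each → 2
  2 × O: 1 H each → 2
  1 × O: no H
  Total hydrogens = 22.
Molecular formula: C10H22O3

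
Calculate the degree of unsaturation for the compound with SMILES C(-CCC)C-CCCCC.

Molecular formula from the SMILES: C10H22.
DoU = (2C + 2 + N − H − X)/2 = (2·10 + 2 + 0 − 22 − 0)/2 = 0/2 = 0.
(Structurally: 0 ring(s) + 0 π bond(s) = 0.)

0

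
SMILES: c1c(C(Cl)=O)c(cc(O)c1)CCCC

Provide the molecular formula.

Heavy atoms from the SMILES: 11 C, 1 Cl, 2 O.
Implicit hydrogens by atom environment:
  3 × C: 2 H each → 6
  3 × C (aromatic): 1 H each → 3
  3 × C (aromatic): no H
  1 × C: 3 H
  1 × C: no H
  1 × Cl: no H
  1 × O: 1 H
  1 × O: no H
  Total hydrogens = 13.
Molecular formula: C11H13ClO2

C11H13ClO2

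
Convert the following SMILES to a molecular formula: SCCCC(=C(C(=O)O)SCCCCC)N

Heavy atoms from the SMILES: 11 C, 1 N, 2 O, 2 S.
Implicit hydrogens by atom environment:
  7 × C: 2 H each → 14
  3 × C: no H
  1 × C: 3 H
  1 × N: 2 H
  1 × O: 1 H
  1 × O: no H
  1 × S: 1 H
  1 × S: no H
  Total hydrogens = 21.
Molecular formula: C11H21NO2S2

C11H21NO2S2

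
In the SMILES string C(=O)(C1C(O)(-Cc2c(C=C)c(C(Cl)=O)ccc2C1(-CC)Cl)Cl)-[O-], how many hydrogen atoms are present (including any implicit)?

Hydrogens are implicit in SMILES; fill each atom to its normal valence:
  4 × C (aromatic): no H
  4 × C: no H
  3 × C: 2 H each → 6
  3 × Cl: no H
  2 × C (aromatic): 1 H each → 2
  2 × C: 1 H each → 2
  2 × O: no H
  1 × C: 3 H
  1 × O: 1 H
  1 × O (charge -1): no H
  Total hydrogens = 14.

14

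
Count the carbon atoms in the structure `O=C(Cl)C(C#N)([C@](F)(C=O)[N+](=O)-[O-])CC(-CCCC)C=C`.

The symbol for carbon appears 13 times in the SMILES. (Cl is a single chlorine, not C + l.)

13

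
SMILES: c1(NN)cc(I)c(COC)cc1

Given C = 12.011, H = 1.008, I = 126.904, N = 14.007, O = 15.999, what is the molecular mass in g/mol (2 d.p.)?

278.09

Molecular formula: C8H11IN2O.
M = 8×12.011 + 11×1.008 + 1×126.904 + 2×14.007 + 1×15.999 = 278.09 g/mol.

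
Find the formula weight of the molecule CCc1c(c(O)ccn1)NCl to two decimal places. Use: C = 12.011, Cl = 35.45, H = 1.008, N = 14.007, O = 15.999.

Molecular formula: C7H9ClN2O.
M = 7×12.011 + 1×35.45 + 9×1.008 + 2×14.007 + 1×15.999 = 172.61 g/mol.

172.61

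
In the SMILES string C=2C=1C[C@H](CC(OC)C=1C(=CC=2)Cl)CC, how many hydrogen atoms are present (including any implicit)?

Hydrogens are implicit in SMILES; fill each atom to its normal valence:
  3 × C: 2 H each → 6
  3 × C (aromatic): 1 H each → 3
  3 × C (aromatic): no H
  2 × C: 3 H each → 6
  2 × C: 1 H each → 2
  1 × Cl: no H
  1 × O: no H
  Total hydrogens = 17.

17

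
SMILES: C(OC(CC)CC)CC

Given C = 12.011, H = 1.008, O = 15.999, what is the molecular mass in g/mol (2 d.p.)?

130.23

Molecular formula: C8H18O.
M = 8×12.011 + 18×1.008 + 1×15.999 = 130.23 g/mol.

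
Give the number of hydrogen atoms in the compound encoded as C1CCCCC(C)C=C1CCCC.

24

Hydrogens are implicit in SMILES; fill each atom to its normal valence:
  8 × C: 2 H each → 16
  2 × C: 3 H each → 6
  2 × C: 1 H each → 2
  1 × C: no H
  Total hydrogens = 24.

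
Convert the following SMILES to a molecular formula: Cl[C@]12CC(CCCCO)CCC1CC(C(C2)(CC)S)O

Heavy atoms from the SMILES: 16 C, 1 Cl, 2 O, 1 S.
Implicit hydrogens by atom environment:
  10 × C: 2 H each → 20
  3 × C: 1 H each → 3
  2 × C: no H
  2 × O: 1 H each → 2
  1 × C: 3 H
  1 × Cl: no H
  1 × S: 1 H
  Total hydrogens = 29.
Molecular formula: C16H29ClO2S

C16H29ClO2S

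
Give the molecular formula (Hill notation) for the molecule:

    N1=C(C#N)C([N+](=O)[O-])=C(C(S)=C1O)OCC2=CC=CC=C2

Heavy atoms from the SMILES: 13 C, 3 N, 4 O, 1 S.
Implicit hydrogens by atom environment:
  6 × C (aromatic): no H
  5 × C (aromatic): 1 H each → 5
  2 × O: no H
  1 × C: 2 H
  1 × C: no H
  1 × N (aromatic): no H
  1 × N (charge +1): no H
  1 × N: no H
  1 × O: 1 H
  1 × O (charge -1): no H
  1 × S: 1 H
  Total hydrogens = 9.
Molecular formula: C13H9N3O4S

C13H9N3O4S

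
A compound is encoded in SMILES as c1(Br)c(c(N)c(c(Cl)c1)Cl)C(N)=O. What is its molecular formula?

Heavy atoms from the SMILES: 1 Br, 7 C, 2 Cl, 2 N, 1 O.
Implicit hydrogens by atom environment:
  5 × C (aromatic): no H
  2 × Cl: no H
  2 × N: 2 H each → 4
  1 × Br: no H
  1 × C (aromatic): 1 H
  1 × C: no H
  1 × O: no H
  Total hydrogens = 5.
Molecular formula: C7H5BrCl2N2O

C7H5BrCl2N2O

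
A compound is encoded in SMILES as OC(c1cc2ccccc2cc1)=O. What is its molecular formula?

Heavy atoms from the SMILES: 11 C, 2 O.
Implicit hydrogens by atom environment:
  7 × C (aromatic): 1 H each → 7
  3 × C (aromatic): no H
  1 × C: no H
  1 × O: 1 H
  1 × O: no H
  Total hydrogens = 8.
Molecular formula: C11H8O2

C11H8O2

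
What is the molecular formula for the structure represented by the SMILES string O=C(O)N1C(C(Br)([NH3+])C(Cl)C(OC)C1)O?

C7H13BrClN2O4+

Heavy atoms from the SMILES: 1 Br, 7 C, 1 Cl, 2 N, 4 O.
Implicit hydrogens by atom environment:
  3 × C: 1 H each → 3
  2 × C: no H
  2 × O: 1 H each → 2
  2 × O: no H
  1 × Br: no H
  1 × C: 3 H
  1 × C: 2 H
  1 × Cl: no H
  1 × N (charge +1): 3 H
  1 × N: no H
  Total hydrogens = 13.
Net charge +1.
Molecular formula: C7H13BrClN2O4+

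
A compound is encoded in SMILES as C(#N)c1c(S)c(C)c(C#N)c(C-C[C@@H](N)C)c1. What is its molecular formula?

Heavy atoms from the SMILES: 13 C, 3 N, 1 S.
Implicit hydrogens by atom environment:
  5 × C (aromatic): no H
  2 × C: 3 H each → 6
  2 × C: 2 H each → 4
  2 × C: no H
  2 × N: no H
  1 × C (aromatic): 1 H
  1 × C: 1 H
  1 × N: 2 H
  1 × S: 1 H
  Total hydrogens = 15.
Molecular formula: C13H15N3S

C13H15N3S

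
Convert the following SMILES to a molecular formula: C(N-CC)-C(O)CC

C6H15NO

Heavy atoms from the SMILES: 6 C, 1 N, 1 O.
Implicit hydrogens by atom environment:
  3 × C: 2 H each → 6
  2 × C: 3 H each → 6
  1 × C: 1 H
  1 × N: 1 H
  1 × O: 1 H
  Total hydrogens = 15.
Molecular formula: C6H15NO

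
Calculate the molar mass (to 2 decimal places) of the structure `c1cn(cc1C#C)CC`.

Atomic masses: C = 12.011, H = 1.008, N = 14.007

119.17

Molecular formula: C8H9N.
M = 8×12.011 + 9×1.008 + 1×14.007 = 119.17 g/mol.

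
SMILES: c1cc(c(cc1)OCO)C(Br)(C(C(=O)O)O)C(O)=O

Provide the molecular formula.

C11H11BrO7

Heavy atoms from the SMILES: 1 Br, 11 C, 7 O.
Implicit hydrogens by atom environment:
  4 × C (aromatic): 1 H each → 4
  4 × O: 1 H each → 4
  3 × C: no H
  3 × O: no H
  2 × C (aromatic): no H
  1 × Br: no H
  1 × C: 2 H
  1 × C: 1 H
  Total hydrogens = 11.
Molecular formula: C11H11BrO7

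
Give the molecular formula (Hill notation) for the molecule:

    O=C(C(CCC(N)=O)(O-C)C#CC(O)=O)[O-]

Heavy atoms from the SMILES: 9 C, 1 N, 6 O.
Implicit hydrogens by atom environment:
  6 × C: no H
  4 × O: no H
  2 × C: 2 H each → 4
  1 × C: 3 H
  1 × N: 2 H
  1 × O: 1 H
  1 × O (charge -1): no H
  Total hydrogens = 10.
Net charge -1.
Molecular formula: C9H10NO6-

C9H10NO6-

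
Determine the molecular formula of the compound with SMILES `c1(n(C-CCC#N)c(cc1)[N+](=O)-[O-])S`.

C8H9N3O2S

Heavy atoms from the SMILES: 8 C, 3 N, 2 O, 1 S.
Implicit hydrogens by atom environment:
  3 × C: 2 H each → 6
  2 × C (aromatic): 1 H each → 2
  2 × C (aromatic): no H
  1 × C: no H
  1 × N (aromatic): no H
  1 × N: no H
  1 × N (charge +1): no H
  1 × O: no H
  1 × O (charge -1): no H
  1 × S: 1 H
  Total hydrogens = 9.
Molecular formula: C8H9N3O2S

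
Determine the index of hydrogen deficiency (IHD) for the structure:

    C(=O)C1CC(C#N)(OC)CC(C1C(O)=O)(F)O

Molecular formula from the SMILES: C10H12FNO5.
DoU = (2C + 2 + N − H − X)/2 = (2·10 + 2 + 1 − 12 − 1)/2 = 10/2 = 5.
(Structurally: 1 ring(s) + 4 π bond(s) = 5.)

5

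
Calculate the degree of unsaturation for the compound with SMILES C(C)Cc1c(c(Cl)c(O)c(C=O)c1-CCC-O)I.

5

Molecular formula from the SMILES: C13H16ClIO3.
DoU = (2C + 2 + N − H − X)/2 = (2·13 + 2 + 0 − 16 − 2)/2 = 10/2 = 5.
(Structurally: 1 ring(s) + 4 π bond(s) = 5.)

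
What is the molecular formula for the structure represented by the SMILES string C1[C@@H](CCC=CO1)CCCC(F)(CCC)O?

C13H23FO2

Heavy atoms from the SMILES: 13 C, 1 F, 2 O.
Implicit hydrogens by atom environment:
  8 × C: 2 H each → 16
  3 × C: 1 H each → 3
  1 × C: 3 H
  1 × C: no H
  1 × F: no H
  1 × O: 1 H
  1 × O: no H
  Total hydrogens = 23.
Molecular formula: C13H23FO2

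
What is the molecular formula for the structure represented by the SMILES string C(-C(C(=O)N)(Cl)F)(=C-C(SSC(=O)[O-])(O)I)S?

Heavy atoms from the SMILES: 6 C, 1 Cl, 1 F, 1 I, 1 N, 4 O, 3 S.
Implicit hydrogens by atom environment:
  5 × C: no H
  2 × O: no H
  2 × S: no H
  1 × C: 1 H
  1 × Cl: no H
  1 × F: no H
  1 × I: no H
  1 × N: 2 H
  1 × O: 1 H
  1 × O (charge -1): no H
  1 × S: 1 H
  Total hydrogens = 5.
Net charge -1.
Molecular formula: C6H5ClFINO4S3-

C6H5ClFINO4S3-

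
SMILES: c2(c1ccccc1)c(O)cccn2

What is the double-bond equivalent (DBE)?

Molecular formula from the SMILES: C11H9NO.
DoU = (2C + 2 + N − H − X)/2 = (2·11 + 2 + 1 − 9 − 0)/2 = 16/2 = 8.
(Structurally: 2 ring(s) + 6 π bond(s) = 8.)

8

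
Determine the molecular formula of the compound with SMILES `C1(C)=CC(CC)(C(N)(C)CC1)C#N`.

C11H18N2

Heavy atoms from the SMILES: 11 C, 2 N.
Implicit hydrogens by atom environment:
  4 × C: no H
  3 × C: 3 H each → 9
  3 × C: 2 H each → 6
  1 × C: 1 H
  1 × N: 2 H
  1 × N: no H
  Total hydrogens = 18.
Molecular formula: C11H18N2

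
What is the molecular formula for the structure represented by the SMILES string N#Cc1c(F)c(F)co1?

C5HF2NO

Heavy atoms from the SMILES: 5 C, 2 F, 1 N, 1 O.
Implicit hydrogens by atom environment:
  3 × C (aromatic): no H
  2 × F: no H
  1 × C (aromatic): 1 H
  1 × C: no H
  1 × N: no H
  1 × O (aromatic): no H
  Total hydrogens = 1.
Molecular formula: C5HF2NO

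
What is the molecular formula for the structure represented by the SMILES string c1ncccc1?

Heavy atoms from the SMILES: 5 C, 1 N.
Implicit hydrogens by atom environment:
  5 × C (aromatic): 1 H each → 5
  1 × N (aromatic): no H
  Total hydrogens = 5.
Molecular formula: C5H5N

C5H5N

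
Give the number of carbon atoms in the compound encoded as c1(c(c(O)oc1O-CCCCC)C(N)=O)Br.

10

The symbol for carbon appears 10 times in the SMILES. Lowercase c denotes aromatic carbon and counts toward C.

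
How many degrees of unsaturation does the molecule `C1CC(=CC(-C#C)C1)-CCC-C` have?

4

Molecular formula from the SMILES: C12H18.
DoU = (2C + 2 + N − H − X)/2 = (2·12 + 2 + 0 − 18 − 0)/2 = 8/2 = 4.
(Structurally: 1 ring(s) + 3 π bond(s) = 4.)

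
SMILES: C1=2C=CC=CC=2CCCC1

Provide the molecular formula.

C10H12

Heavy atoms from the SMILES: 10 C.
Implicit hydrogens by atom environment:
  4 × C: 2 H each → 8
  4 × C (aromatic): 1 H each → 4
  2 × C (aromatic): no H
  Total hydrogens = 12.
Molecular formula: C10H12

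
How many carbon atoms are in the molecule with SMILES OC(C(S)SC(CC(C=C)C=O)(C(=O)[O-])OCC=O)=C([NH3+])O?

12

The symbol for carbon appears 12 times in the SMILES.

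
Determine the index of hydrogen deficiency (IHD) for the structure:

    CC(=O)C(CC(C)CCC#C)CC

Molecular formula from the SMILES: C12H20O.
DoU = (2C + 2 + N − H − X)/2 = (2·12 + 2 + 0 − 20 − 0)/2 = 6/2 = 3.
(Structurally: 0 ring(s) + 3 π bond(s) = 3.)

3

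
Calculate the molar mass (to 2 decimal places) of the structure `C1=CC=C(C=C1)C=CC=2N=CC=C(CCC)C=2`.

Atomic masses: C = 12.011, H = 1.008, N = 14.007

Molecular formula: C16H17N.
M = 16×12.011 + 17×1.008 + 1×14.007 = 223.32 g/mol.

223.32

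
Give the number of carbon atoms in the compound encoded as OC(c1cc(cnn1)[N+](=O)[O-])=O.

5

The symbol for carbon appears 5 times in the SMILES. Lowercase c denotes aromatic carbon and counts toward C.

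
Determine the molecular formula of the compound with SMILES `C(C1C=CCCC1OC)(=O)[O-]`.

Heavy atoms from the SMILES: 8 C, 3 O.
Implicit hydrogens by atom environment:
  4 × C: 1 H each → 4
  2 × C: 2 H each → 4
  2 × O: no H
  1 × C: 3 H
  1 × C: no H
  1 × O (charge -1): no H
  Total hydrogens = 11.
Net charge -1.
Molecular formula: C8H11O3-

C8H11O3-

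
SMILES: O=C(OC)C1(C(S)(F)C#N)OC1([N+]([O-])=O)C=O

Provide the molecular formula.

Heavy atoms from the SMILES: 7 C, 1 F, 2 N, 6 O, 1 S.
Implicit hydrogens by atom environment:
  5 × C: no H
  5 × O: no H
  1 × C: 3 H
  1 × C: 1 H
  1 × F: no H
  1 × N (charge +1): no H
  1 × N: no H
  1 × O (charge -1): no H
  1 × S: 1 H
  Total hydrogens = 5.
Molecular formula: C7H5FN2O6S

C7H5FN2O6S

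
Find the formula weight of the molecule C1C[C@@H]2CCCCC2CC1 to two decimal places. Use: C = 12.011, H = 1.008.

Molecular formula: C10H18.
M = 10×12.011 + 18×1.008 = 138.25 g/mol.

138.25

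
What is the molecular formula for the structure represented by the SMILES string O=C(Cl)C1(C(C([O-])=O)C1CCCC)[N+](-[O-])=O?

Heavy atoms from the SMILES: 9 C, 1 Cl, 1 N, 5 O.
Implicit hydrogens by atom environment:
  3 × C: 2 H each → 6
  3 × C: no H
  3 × O: no H
  2 × C: 1 H each → 2
  2 × O (charge -1): no H
  1 × C: 3 H
  1 × Cl: no H
  1 × N (charge +1): no H
  Total hydrogens = 11.
Net charge -1.
Molecular formula: C9H11ClNO5-

C9H11ClNO5-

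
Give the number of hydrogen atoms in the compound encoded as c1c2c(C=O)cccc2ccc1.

Hydrogens are implicit in SMILES; fill each atom to its normal valence:
  7 × C (aromatic): 1 H each → 7
  3 × C (aromatic): no H
  1 × C: 1 H
  1 × O: no H
  Total hydrogens = 8.

8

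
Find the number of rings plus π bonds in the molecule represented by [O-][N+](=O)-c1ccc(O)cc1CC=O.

Molecular formula from the SMILES: C8H7NO4.
DoU = (2C + 2 + N − H − X)/2 = (2·8 + 2 + 1 − 7 − 0)/2 = 12/2 = 6.
(Structurally: 1 ring(s) + 5 π bond(s) = 6.)

6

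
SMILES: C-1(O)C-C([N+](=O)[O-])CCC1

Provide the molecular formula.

C6H11NO3

Heavy atoms from the SMILES: 6 C, 1 N, 3 O.
Implicit hydrogens by atom environment:
  4 × C: 2 H each → 8
  2 × C: 1 H each → 2
  1 × N (charge +1): no H
  1 × O: 1 H
  1 × O: no H
  1 × O (charge -1): no H
  Total hydrogens = 11.
Molecular formula: C6H11NO3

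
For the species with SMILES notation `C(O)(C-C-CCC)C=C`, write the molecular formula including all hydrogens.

C8H16O

Heavy atoms from the SMILES: 8 C, 1 O.
Implicit hydrogens by atom environment:
  5 × C: 2 H each → 10
  2 × C: 1 H each → 2
  1 × C: 3 H
  1 × O: 1 H
  Total hydrogens = 16.
Molecular formula: C8H16O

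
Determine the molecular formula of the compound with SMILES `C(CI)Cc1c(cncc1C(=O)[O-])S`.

Heavy atoms from the SMILES: 9 C, 1 I, 1 N, 2 O, 1 S.
Implicit hydrogens by atom environment:
  3 × C: 2 H each → 6
  3 × C (aromatic): no H
  2 × C (aromatic): 1 H each → 2
  1 × C: no H
  1 × I: no H
  1 × N (aromatic): no H
  1 × O: no H
  1 × O (charge -1): no H
  1 × S: 1 H
  Total hydrogens = 9.
Net charge -1.
Molecular formula: C9H9INO2S-

C9H9INO2S-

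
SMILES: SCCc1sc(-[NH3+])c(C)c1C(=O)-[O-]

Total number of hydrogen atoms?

Hydrogens are implicit in SMILES; fill each atom to its normal valence:
  4 × C (aromatic): no H
  2 × C: 2 H each → 4
  1 × C: 3 H
  1 × C: no H
  1 × N (charge +1): 3 H
  1 × O: no H
  1 × O (charge -1): no H
  1 × S: 1 H
  1 × S (aromatic): no H
  Total hydrogens = 11.

11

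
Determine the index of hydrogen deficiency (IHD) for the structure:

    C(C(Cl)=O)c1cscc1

4

Molecular formula from the SMILES: C6H5ClOS.
DoU = (2C + 2 + N − H − X)/2 = (2·6 + 2 + 0 − 5 − 1)/2 = 8/2 = 4.
(Structurally: 1 ring(s) + 3 π bond(s) = 4.)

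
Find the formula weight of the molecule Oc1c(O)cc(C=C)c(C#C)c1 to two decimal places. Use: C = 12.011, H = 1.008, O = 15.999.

Molecular formula: C10H8O2.
M = 10×12.011 + 8×1.008 + 2×15.999 = 160.17 g/mol.

160.17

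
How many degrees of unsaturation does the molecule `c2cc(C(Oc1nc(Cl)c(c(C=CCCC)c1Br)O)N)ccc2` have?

9

Molecular formula from the SMILES: C17H18BrClN2O2.
DoU = (2C + 2 + N − H − X)/2 = (2·17 + 2 + 2 − 18 − 2)/2 = 18/2 = 9.
(Structurally: 2 ring(s) + 7 π bond(s) = 9.)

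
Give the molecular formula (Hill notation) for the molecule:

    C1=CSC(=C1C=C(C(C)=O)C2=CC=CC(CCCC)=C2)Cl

C18H19ClOS

Heavy atoms from the SMILES: 18 C, 1 Cl, 1 O, 1 S.
Implicit hydrogens by atom environment:
  6 × C (aromatic): 1 H each → 6
  4 × C (aromatic): no H
  3 × C: 2 H each → 6
  2 × C: 3 H each → 6
  2 × C: no H
  1 × C: 1 H
  1 × Cl: no H
  1 × O: no H
  1 × S (aromatic): no H
  Total hydrogens = 19.
Molecular formula: C18H19ClOS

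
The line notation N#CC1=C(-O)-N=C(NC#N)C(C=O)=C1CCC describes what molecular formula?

Heavy atoms from the SMILES: 11 C, 4 N, 2 O.
Implicit hydrogens by atom environment:
  5 × C (aromatic): no H
  2 × C: 2 H each → 4
  2 × C: no H
  2 × N: no H
  1 × C: 3 H
  1 × C: 1 H
  1 × N: 1 H
  1 × N (aromatic): no H
  1 × O: 1 H
  1 × O: no H
  Total hydrogens = 10.
Molecular formula: C11H10N4O2

C11H10N4O2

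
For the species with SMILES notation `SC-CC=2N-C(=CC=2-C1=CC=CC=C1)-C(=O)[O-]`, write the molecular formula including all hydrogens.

Heavy atoms from the SMILES: 13 C, 1 N, 2 O, 1 S.
Implicit hydrogens by atom environment:
  6 × C (aromatic): 1 H each → 6
  4 × C (aromatic): no H
  2 × C: 2 H each → 4
  1 × C: no H
  1 × N (aromatic): 1 H
  1 × O: no H
  1 × O (charge -1): no H
  1 × S: 1 H
  Total hydrogens = 12.
Net charge -1.
Molecular formula: C13H12NO2S-

C13H12NO2S-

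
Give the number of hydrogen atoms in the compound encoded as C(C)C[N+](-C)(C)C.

16

Hydrogens are implicit in SMILES; fill each atom to its normal valence:
  4 × C: 3 H each → 12
  2 × C: 2 H each → 4
  1 × N (charge +1): no H
  Total hydrogens = 16.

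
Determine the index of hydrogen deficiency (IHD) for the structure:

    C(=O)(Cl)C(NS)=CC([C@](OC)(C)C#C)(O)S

4

Molecular formula from the SMILES: C9H12ClNO3S2.
DoU = (2C + 2 + N − H − X)/2 = (2·9 + 2 + 1 − 12 − 1)/2 = 8/2 = 4.
(Structurally: 0 ring(s) + 4 π bond(s) = 4.)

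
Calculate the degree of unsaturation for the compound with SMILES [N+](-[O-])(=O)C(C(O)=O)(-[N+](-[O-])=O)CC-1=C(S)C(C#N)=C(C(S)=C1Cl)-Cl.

9

Molecular formula from the SMILES: C10H5Cl2N3O6S2.
DoU = (2C + 2 + N − H − X)/2 = (2·10 + 2 + 3 − 5 − 2)/2 = 18/2 = 9.
(Structurally: 1 ring(s) + 8 π bond(s) = 9.)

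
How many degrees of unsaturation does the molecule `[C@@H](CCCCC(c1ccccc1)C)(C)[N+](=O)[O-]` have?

5

Molecular formula from the SMILES: C14H21NO2.
DoU = (2C + 2 + N − H − X)/2 = (2·14 + 2 + 1 − 21 − 0)/2 = 10/2 = 5.
(Structurally: 1 ring(s) + 4 π bond(s) = 5.)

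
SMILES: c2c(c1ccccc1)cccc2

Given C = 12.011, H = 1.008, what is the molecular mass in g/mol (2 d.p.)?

154.21

Molecular formula: C12H10.
M = 12×12.011 + 10×1.008 = 154.21 g/mol.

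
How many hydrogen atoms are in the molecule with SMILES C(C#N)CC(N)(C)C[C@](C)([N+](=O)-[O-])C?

Hydrogens are implicit in SMILES; fill each atom to its normal valence:
  3 × C: 3 H each → 9
  3 × C: 2 H each → 6
  3 × C: no H
  1 × N: 2 H
  1 × N (charge +1): no H
  1 × N: no H
  1 × O: no H
  1 × O (charge -1): no H
  Total hydrogens = 17.

17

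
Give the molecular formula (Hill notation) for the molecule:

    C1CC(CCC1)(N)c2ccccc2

Heavy atoms from the SMILES: 12 C, 1 N.
Implicit hydrogens by atom environment:
  5 × C: 2 H each → 10
  5 × C (aromatic): 1 H each → 5
  1 × C: no H
  1 × C (aromatic): no H
  1 × N: 2 H
  Total hydrogens = 17.
Molecular formula: C12H17N

C12H17N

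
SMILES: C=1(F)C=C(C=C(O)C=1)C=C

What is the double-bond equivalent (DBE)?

5

Molecular formula from the SMILES: C8H7FO.
DoU = (2C + 2 + N − H − X)/2 = (2·8 + 2 + 0 − 7 − 1)/2 = 10/2 = 5.
(Structurally: 1 ring(s) + 4 π bond(s) = 5.)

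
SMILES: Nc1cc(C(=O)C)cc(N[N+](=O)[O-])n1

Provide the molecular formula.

C7H8N4O3

Heavy atoms from the SMILES: 7 C, 4 N, 3 O.
Implicit hydrogens by atom environment:
  3 × C (aromatic): no H
  2 × C (aromatic): 1 H each → 2
  2 × O: no H
  1 × C: 3 H
  1 × C: no H
  1 × N: 2 H
  1 × N: 1 H
  1 × N (aromatic): no H
  1 × N (charge +1): no H
  1 × O (charge -1): no H
  Total hydrogens = 8.
Molecular formula: C7H8N4O3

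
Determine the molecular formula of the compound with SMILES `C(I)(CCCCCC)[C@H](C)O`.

C9H19IO

Heavy atoms from the SMILES: 9 C, 1 I, 1 O.
Implicit hydrogens by atom environment:
  5 × C: 2 H each → 10
  2 × C: 3 H each → 6
  2 × C: 1 H each → 2
  1 × I: no H
  1 × O: 1 H
  Total hydrogens = 19.
Molecular formula: C9H19IO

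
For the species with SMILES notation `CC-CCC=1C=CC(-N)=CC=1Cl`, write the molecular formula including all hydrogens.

C10H14ClN

Heavy atoms from the SMILES: 10 C, 1 Cl, 1 N.
Implicit hydrogens by atom environment:
  3 × C: 2 H each → 6
  3 × C (aromatic): 1 H each → 3
  3 × C (aromatic): no H
  1 × C: 3 H
  1 × Cl: no H
  1 × N: 2 H
  Total hydrogens = 14.
Molecular formula: C10H14ClN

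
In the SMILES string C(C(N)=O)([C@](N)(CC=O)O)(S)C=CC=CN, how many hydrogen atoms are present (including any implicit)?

Hydrogens are implicit in SMILES; fill each atom to its normal valence:
  5 × C: 1 H each → 5
  3 × C: no H
  3 × N: 2 H each → 6
  2 × O: no H
  1 × C: 2 H
  1 × O: 1 H
  1 × S: 1 H
  Total hydrogens = 15.

15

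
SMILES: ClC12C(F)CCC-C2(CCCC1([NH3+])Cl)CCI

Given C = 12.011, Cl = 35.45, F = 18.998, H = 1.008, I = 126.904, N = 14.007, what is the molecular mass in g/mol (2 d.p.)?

395.10

Molecular formula: C12H20Cl2FIN+.
M = 12×12.011 + 2×35.45 + 1×18.998 + 20×1.008 + 1×126.904 + 1×14.007 = 395.10 g/mol.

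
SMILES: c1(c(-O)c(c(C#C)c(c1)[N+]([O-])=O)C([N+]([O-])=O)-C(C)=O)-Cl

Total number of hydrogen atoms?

7

Hydrogens are implicit in SMILES; fill each atom to its normal valence:
  5 × C (aromatic): no H
  3 × O: no H
  2 × C: 1 H each → 2
  2 × C: no H
  2 × N (charge +1): no H
  2 × O (charge -1): no H
  1 × C: 3 H
  1 × C (aromatic): 1 H
  1 × Cl: no H
  1 × O: 1 H
  Total hydrogens = 7.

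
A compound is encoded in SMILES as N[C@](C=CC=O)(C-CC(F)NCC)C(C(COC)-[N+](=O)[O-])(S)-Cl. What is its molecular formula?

C13H23ClFN3O4S

Heavy atoms from the SMILES: 13 C, 1 Cl, 1 F, 3 N, 4 O, 1 S.
Implicit hydrogens by atom environment:
  5 × C: 1 H each → 5
  4 × C: 2 H each → 8
  3 × O: no H
  2 × C: 3 H each → 6
  2 × C: no H
  1 × Cl: no H
  1 × F: no H
  1 × N: 2 H
  1 × N: 1 H
  1 × N (charge +1): no H
  1 × O (charge -1): no H
  1 × S: 1 H
  Total hydrogens = 23.
Molecular formula: C13H23ClFN3O4S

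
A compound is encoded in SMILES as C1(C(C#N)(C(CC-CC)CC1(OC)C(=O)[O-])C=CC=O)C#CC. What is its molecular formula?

C18H22NO4-

Heavy atoms from the SMILES: 18 C, 1 N, 4 O.
Implicit hydrogens by atom environment:
  6 × C: no H
  5 × C: 1 H each → 5
  4 × C: 2 H each → 8
  3 × C: 3 H each → 9
  3 × O: no H
  1 × N: no H
  1 × O (charge -1): no H
  Total hydrogens = 22.
Net charge -1.
Molecular formula: C18H22NO4-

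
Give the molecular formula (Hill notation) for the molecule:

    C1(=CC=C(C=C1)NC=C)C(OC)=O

Heavy atoms from the SMILES: 10 C, 1 N, 2 O.
Implicit hydrogens by atom environment:
  4 × C (aromatic): 1 H each → 4
  2 × C (aromatic): no H
  2 × O: no H
  1 × C: 3 H
  1 × C: 2 H
  1 × C: 1 H
  1 × C: no H
  1 × N: 1 H
  Total hydrogens = 11.
Molecular formula: C10H11NO2

C10H11NO2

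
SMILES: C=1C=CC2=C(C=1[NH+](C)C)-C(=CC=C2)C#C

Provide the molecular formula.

C14H14N+

Heavy atoms from the SMILES: 14 C, 1 N.
Implicit hydrogens by atom environment:
  6 × C (aromatic): 1 H each → 6
  4 × C (aromatic): no H
  2 × C: 3 H each → 6
  1 × C: 1 H
  1 × C: no H
  1 × N (charge +1): 1 H
  Total hydrogens = 14.
Net charge +1.
Molecular formula: C14H14N+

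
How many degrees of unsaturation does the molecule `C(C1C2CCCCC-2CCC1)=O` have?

3

Molecular formula from the SMILES: C11H18O.
DoU = (2C + 2 + N − H − X)/2 = (2·11 + 2 + 0 − 18 − 0)/2 = 6/2 = 3.
(Structurally: 2 ring(s) + 1 π bond(s) = 3.)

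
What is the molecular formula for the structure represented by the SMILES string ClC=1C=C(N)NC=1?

C4H5ClN2

Heavy atoms from the SMILES: 4 C, 1 Cl, 2 N.
Implicit hydrogens by atom environment:
  2 × C (aromatic): 1 H each → 2
  2 × C (aromatic): no H
  1 × Cl: no H
  1 × N: 2 H
  1 × N (aromatic): 1 H
  Total hydrogens = 5.
Molecular formula: C4H5ClN2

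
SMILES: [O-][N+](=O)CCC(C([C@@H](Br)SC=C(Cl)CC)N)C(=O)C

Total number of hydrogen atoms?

18

Hydrogens are implicit in SMILES; fill each atom to its normal valence:
  4 × C: 1 H each → 4
  3 × C: 2 H each → 6
  2 × C: 3 H each → 6
  2 × C: no H
  2 × O: no H
  1 × Br: no H
  1 × Cl: no H
  1 × N: 2 H
  1 × N (charge +1): no H
  1 × O (charge -1): no H
  1 × S: no H
  Total hydrogens = 18.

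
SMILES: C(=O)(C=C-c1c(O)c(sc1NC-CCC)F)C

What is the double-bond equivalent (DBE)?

5

Molecular formula from the SMILES: C12H16FNO2S.
DoU = (2C + 2 + N − H − X)/2 = (2·12 + 2 + 1 − 16 − 1)/2 = 10/2 = 5.
(Structurally: 1 ring(s) + 4 π bond(s) = 5.)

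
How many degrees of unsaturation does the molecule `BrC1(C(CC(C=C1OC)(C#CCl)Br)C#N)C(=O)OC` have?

7

Molecular formula from the SMILES: C12H10Br2ClNO3.
DoU = (2C + 2 + N − H − X)/2 = (2·12 + 2 + 1 − 10 − 3)/2 = 14/2 = 7.
(Structurally: 1 ring(s) + 6 π bond(s) = 7.)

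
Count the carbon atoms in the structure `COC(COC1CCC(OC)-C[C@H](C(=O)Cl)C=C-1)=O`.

13

The symbol for carbon appears 13 times in the SMILES. (Cl is a single chlorine, not C + l.)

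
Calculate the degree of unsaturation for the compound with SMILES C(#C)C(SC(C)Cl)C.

Molecular formula from the SMILES: C6H9ClS.
DoU = (2C + 2 + N − H − X)/2 = (2·6 + 2 + 0 − 9 − 1)/2 = 4/2 = 2.
(Structurally: 0 ring(s) + 2 π bond(s) = 2.)

2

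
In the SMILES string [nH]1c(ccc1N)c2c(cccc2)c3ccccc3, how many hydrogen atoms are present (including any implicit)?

14

Hydrogens are implicit in SMILES; fill each atom to its normal valence:
  11 × C (aromatic): 1 H each → 11
  5 × C (aromatic): no H
  1 × N: 2 H
  1 × N (aromatic): 1 H
  Total hydrogens = 14.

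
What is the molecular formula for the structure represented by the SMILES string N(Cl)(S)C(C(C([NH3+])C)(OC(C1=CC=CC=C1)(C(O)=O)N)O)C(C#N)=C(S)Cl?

Heavy atoms from the SMILES: 15 C, 2 Cl, 4 N, 4 O, 2 S.
Implicit hydrogens by atom environment:
  6 × C: no H
  5 × C (aromatic): 1 H each → 5
  2 × C: 1 H each → 2
  2 × Cl: no H
  2 × N: no H
  2 × O: 1 H each → 2
  2 × O: no H
  2 × S: 1 H each → 2
  1 × C: 3 H
  1 × C (aromatic): no H
  1 × N (charge +1): 3 H
  1 × N: 2 H
  Total hydrogens = 19.
Net charge +1.
Molecular formula: C15H19Cl2N4O4S2+

C15H19Cl2N4O4S2+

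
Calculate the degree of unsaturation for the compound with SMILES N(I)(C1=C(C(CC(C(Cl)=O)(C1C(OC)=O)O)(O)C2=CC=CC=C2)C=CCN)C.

9

Molecular formula from the SMILES: C19H22ClIN2O5.
DoU = (2C + 2 + N − H − X)/2 = (2·19 + 2 + 2 − 22 − 2)/2 = 18/2 = 9.
(Structurally: 2 ring(s) + 7 π bond(s) = 9.)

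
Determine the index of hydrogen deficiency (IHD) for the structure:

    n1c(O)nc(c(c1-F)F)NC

4

Molecular formula from the SMILES: C5H5F2N3O.
DoU = (2C + 2 + N − H − X)/2 = (2·5 + 2 + 3 − 5 − 2)/2 = 8/2 = 4.
(Structurally: 1 ring(s) + 3 π bond(s) = 4.)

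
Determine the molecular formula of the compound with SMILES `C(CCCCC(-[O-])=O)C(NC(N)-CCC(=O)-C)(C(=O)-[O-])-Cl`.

[C13H21ClN2O5]2-

Heavy atoms from the SMILES: 13 C, 1 Cl, 2 N, 5 O.
Implicit hydrogens by atom environment:
  7 × C: 2 H each → 14
  4 × C: no H
  3 × O: no H
  2 × O (charge -1): no H
  1 × C: 3 H
  1 × C: 1 H
  1 × Cl: no H
  1 × N: 2 H
  1 × N: 1 H
  Total hydrogens = 21.
Net charge -2.
Molecular formula: [C13H21ClN2O5]2-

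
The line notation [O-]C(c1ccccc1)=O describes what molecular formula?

C7H5O2-

Heavy atoms from the SMILES: 7 C, 2 O.
Implicit hydrogens by atom environment:
  5 × C (aromatic): 1 H each → 5
  1 × C (aromatic): no H
  1 × C: no H
  1 × O: no H
  1 × O (charge -1): no H
  Total hydrogens = 5.
Net charge -1.
Molecular formula: C7H5O2-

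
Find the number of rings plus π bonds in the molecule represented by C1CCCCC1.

Molecular formula from the SMILES: C6H12.
DoU = (2C + 2 + N − H − X)/2 = (2·6 + 2 + 0 − 12 − 0)/2 = 2/2 = 1.
(Structurally: 1 ring(s) + 0 π bond(s) = 1.)

1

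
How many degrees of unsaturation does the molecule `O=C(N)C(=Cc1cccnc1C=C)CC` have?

Molecular formula from the SMILES: C12H14N2O.
DoU = (2C + 2 + N − H − X)/2 = (2·12 + 2 + 2 − 14 − 0)/2 = 14/2 = 7.
(Structurally: 1 ring(s) + 6 π bond(s) = 7.)

7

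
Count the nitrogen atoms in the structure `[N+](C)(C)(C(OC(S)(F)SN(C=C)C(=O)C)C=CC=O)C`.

The symbol for nitrogen appears 2 times in the SMILES.

2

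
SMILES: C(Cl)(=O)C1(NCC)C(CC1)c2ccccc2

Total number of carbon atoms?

13

The symbol for carbon appears 13 times in the SMILES. Lowercase c denotes aromatic carbon and counts toward C.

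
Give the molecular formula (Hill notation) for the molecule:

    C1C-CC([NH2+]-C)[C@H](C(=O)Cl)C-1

Heavy atoms from the SMILES: 8 C, 1 Cl, 1 N, 1 O.
Implicit hydrogens by atom environment:
  4 × C: 2 H each → 8
  2 × C: 1 H each → 2
  1 × C: 3 H
  1 × C: no H
  1 × Cl: no H
  1 × N (charge +1): 2 H
  1 × O: no H
  Total hydrogens = 15.
Net charge +1.
Molecular formula: C8H15ClNO+

C8H15ClNO+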